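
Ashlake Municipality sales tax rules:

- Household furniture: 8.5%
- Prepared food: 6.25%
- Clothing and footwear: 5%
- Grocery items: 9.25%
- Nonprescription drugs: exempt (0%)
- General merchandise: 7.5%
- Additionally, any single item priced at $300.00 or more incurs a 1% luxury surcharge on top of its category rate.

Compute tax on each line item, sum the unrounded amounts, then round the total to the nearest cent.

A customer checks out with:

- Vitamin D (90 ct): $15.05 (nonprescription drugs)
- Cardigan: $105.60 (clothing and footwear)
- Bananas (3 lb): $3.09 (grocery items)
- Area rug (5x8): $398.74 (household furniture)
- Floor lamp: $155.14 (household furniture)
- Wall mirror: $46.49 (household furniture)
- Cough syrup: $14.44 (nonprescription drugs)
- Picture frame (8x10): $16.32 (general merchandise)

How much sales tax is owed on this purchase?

Vitamin D (90 ct) $15.05: nonprescription drugs → 0% → $0.00
Cardigan $105.60: clothing and footwear → 5% → $5.28
Bananas (3 lb) $3.09: grocery items → 9.25% → $0.285825
Area rug (5x8) $398.74: household furniture → 8.5% + 1% surcharge = 9.5% → $37.8803
Floor lamp $155.14: household furniture → 8.5% → $13.1869
Wall mirror $46.49: household furniture → 8.5% → $3.95165
Cough syrup $14.44: nonprescription drugs → 0% → $0.00
Picture frame (8x10) $16.32: general merchandise → 7.5% → $1.224
Unrounded tax sum = $61.808675 → $61.81

$61.81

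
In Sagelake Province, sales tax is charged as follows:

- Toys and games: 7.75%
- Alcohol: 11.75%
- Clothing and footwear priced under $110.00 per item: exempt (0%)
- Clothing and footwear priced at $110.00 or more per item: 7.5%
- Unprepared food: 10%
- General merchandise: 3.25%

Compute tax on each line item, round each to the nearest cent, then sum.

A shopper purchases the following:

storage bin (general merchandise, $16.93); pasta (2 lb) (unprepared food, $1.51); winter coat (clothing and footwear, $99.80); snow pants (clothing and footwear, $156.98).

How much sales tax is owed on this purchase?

Storage bin $16.93: general merchandise → 3.25% → $0.55
Pasta (2 lb) $1.51: unprepared food → 10% → $0.15
Winter coat $99.80: clothing and footwear, under $110.00 → 0% → $0.00
Snow pants $156.98: clothing and footwear, $110.00 or more → 7.5% → $11.77
Total tax = $0.55 + $0.15 + $11.77 = $12.47

$12.47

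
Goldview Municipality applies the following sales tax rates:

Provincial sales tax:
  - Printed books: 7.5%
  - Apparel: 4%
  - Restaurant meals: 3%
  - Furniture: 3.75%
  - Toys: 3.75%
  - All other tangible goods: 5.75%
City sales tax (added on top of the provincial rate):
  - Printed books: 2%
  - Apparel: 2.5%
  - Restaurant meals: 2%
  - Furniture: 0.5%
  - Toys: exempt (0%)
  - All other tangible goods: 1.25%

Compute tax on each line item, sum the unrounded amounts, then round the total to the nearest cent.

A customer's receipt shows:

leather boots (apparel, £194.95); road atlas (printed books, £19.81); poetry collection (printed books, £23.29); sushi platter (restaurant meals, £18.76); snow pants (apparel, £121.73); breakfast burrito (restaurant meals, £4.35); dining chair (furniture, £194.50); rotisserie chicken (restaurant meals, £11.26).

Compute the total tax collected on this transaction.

Leather boots £194.95: apparel → 4% + 2.5% city = 6.5% → £12.67175
Road atlas £19.81: printed books → 7.5% + 2% city = 9.5% → £1.88195
Poetry collection £23.29: printed books → 7.5% + 2% city = 9.5% → £2.21255
Sushi platter £18.76: restaurant meals → 3% + 2% city = 5% → £0.938
Snow pants £121.73: apparel → 4% + 2.5% city = 6.5% → £7.91245
Breakfast burrito £4.35: restaurant meals → 3% + 2% city = 5% → £0.2175
Dining chair £194.50: furniture → 3.75% + 0.5% city = 4.25% → £8.26625
Rotisserie chicken £11.26: restaurant meals → 3% + 2% city = 5% → £0.563
Unrounded tax sum = £34.66345 → £34.66

£34.66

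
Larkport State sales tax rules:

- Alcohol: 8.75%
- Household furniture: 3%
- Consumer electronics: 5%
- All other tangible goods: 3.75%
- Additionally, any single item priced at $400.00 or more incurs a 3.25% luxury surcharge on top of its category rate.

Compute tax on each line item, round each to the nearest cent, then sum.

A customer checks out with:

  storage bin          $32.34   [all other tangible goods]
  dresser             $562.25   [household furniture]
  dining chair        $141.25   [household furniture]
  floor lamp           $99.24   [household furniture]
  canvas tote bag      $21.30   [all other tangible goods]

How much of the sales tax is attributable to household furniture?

$42.36

Dresser $562.25: household furniture → 3% + 3.25% surcharge = 6.25% → $35.14
Dining chair $141.25: household furniture → 3% → $4.24
Floor lamp $99.24: household furniture → 3% → $2.98
Tax on household furniture = $35.14 + $4.24 + $2.98 = $42.36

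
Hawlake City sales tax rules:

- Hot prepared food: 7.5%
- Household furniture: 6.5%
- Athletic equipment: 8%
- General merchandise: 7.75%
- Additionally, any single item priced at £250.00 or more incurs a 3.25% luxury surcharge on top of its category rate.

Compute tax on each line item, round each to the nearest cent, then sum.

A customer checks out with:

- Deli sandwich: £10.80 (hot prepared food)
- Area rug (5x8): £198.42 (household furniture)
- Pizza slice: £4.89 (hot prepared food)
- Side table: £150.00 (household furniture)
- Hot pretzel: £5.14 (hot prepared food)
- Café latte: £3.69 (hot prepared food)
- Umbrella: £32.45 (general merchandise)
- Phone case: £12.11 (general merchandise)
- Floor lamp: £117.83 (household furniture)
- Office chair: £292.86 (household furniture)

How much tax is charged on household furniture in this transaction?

Area rug (5x8) £198.42: household furniture → 6.5% → £12.90
Side table £150.00: household furniture → 6.5% → £9.75
Floor lamp £117.83: household furniture → 6.5% → £7.66
Office chair £292.86: household furniture → 6.5% + 3.25% surcharge = 9.75% → £28.55
Tax on household furniture = £12.90 + £9.75 + £7.66 + £28.55 = £58.86

£58.86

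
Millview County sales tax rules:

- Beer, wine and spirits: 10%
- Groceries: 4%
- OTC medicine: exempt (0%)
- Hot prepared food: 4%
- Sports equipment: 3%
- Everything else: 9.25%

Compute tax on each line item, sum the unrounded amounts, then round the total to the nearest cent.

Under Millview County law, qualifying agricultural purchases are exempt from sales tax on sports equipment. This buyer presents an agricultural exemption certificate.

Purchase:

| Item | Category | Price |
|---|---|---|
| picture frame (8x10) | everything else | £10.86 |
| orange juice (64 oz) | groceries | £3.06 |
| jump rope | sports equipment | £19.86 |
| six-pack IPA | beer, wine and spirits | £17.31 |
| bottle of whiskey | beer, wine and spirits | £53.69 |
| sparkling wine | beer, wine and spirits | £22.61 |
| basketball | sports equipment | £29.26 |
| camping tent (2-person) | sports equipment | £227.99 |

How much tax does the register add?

£10.49

Picture frame (8x10) £10.86: everything else → 9.25% → £1.00455
Orange juice (64 oz) £3.06: groceries → 4% → £0.1224
Jump rope £19.86: sports equipment, buyer-exempt → 0% → £0.00
Six-pack IPA £17.31: beer, wine and spirits → 10% → £1.731
Bottle of whiskey £53.69: beer, wine and spirits → 10% → £5.369
Sparkling wine £22.61: beer, wine and spirits → 10% → £2.261
Basketball £29.26: sports equipment, buyer-exempt → 0% → £0.00
Camping tent (2-person) £227.99: sports equipment, buyer-exempt → 0% → £0.00
Unrounded tax sum = £10.48795 → £10.49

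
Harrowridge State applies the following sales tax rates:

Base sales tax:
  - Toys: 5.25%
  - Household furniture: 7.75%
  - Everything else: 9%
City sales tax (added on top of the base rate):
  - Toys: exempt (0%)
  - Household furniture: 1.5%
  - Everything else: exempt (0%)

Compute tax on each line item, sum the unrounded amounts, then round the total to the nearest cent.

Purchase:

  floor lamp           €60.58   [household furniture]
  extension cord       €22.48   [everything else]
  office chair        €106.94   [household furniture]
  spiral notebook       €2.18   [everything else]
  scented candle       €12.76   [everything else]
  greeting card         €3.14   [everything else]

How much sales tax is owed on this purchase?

Floor lamp €60.58: household furniture → 7.75% + 1.5% city = 9.25% → €5.60365
Extension cord €22.48: everything else → 9% + 0% city = 9% → €2.0232
Office chair €106.94: household furniture → 7.75% + 1.5% city = 9.25% → €9.89195
Spiral notebook €2.18: everything else → 9% + 0% city = 9% → €0.1962
Scented candle €12.76: everything else → 9% + 0% city = 9% → €1.1484
Greeting card €3.14: everything else → 9% + 0% city = 9% → €0.2826
Unrounded tax sum = €19.146 → €19.15

€19.15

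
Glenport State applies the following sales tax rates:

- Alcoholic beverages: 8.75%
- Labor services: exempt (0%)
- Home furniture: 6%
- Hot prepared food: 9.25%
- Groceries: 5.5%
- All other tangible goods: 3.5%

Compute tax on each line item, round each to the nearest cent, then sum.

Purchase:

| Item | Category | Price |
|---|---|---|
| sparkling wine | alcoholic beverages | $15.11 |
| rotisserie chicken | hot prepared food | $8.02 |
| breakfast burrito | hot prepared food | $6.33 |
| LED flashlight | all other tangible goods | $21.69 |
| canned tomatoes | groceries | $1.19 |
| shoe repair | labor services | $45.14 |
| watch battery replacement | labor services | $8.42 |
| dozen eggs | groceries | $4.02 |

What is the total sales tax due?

$3.70

Sparkling wine $15.11: alcoholic beverages → 8.75% → $1.32
Rotisserie chicken $8.02: hot prepared food → 9.25% → $0.74
Breakfast burrito $6.33: hot prepared food → 9.25% → $0.59
LED flashlight $21.69: all other tangible goods → 3.5% → $0.76
Canned tomatoes $1.19: groceries → 5.5% → $0.07
Shoe repair $45.14: labor services → 0% → $0.00
Watch battery replacement $8.42: labor services → 0% → $0.00
Dozen eggs $4.02: groceries → 5.5% → $0.22
Total tax = $1.32 + $0.74 + $0.59 + $0.76 + $0.07 + $0.22 = $3.70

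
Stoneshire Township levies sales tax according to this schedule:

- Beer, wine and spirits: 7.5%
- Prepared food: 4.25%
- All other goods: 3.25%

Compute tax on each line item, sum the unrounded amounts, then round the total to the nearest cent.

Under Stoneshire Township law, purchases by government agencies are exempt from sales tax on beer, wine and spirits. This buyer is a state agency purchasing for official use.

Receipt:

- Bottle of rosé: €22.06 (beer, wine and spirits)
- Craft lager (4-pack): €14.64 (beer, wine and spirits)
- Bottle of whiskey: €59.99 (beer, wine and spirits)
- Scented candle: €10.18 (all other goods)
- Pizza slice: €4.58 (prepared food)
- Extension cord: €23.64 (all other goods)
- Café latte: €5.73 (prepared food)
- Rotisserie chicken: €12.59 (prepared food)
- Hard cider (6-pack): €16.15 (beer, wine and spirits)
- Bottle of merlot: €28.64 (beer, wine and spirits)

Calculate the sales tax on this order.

Bottle of rosé €22.06: beer, wine and spirits, buyer-exempt → 0% → €0.00
Craft lager (4-pack) €14.64: beer, wine and spirits, buyer-exempt → 0% → €0.00
Bottle of whiskey €59.99: beer, wine and spirits, buyer-exempt → 0% → €0.00
Scented candle €10.18: all other goods → 3.25% → €0.33085
Pizza slice €4.58: prepared food → 4.25% → €0.19465
Extension cord €23.64: all other goods → 3.25% → €0.7683
Café latte €5.73: prepared food → 4.25% → €0.243525
Rotisserie chicken €12.59: prepared food → 4.25% → €0.535075
Hard cider (6-pack) €16.15: beer, wine and spirits, buyer-exempt → 0% → €0.00
Bottle of merlot €28.64: beer, wine and spirits, buyer-exempt → 0% → €0.00
Unrounded tax sum = €2.0724 → €2.07

€2.07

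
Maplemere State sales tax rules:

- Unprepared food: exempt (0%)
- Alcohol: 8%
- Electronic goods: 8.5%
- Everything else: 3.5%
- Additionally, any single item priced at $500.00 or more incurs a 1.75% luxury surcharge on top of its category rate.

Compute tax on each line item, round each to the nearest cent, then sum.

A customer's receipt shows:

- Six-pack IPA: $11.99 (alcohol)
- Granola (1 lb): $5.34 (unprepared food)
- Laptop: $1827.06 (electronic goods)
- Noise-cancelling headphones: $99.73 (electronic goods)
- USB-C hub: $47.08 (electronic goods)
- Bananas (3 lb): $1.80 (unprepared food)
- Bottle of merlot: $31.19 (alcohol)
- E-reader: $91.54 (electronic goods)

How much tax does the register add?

Six-pack IPA $11.99: alcohol → 8% → $0.96
Granola (1 lb) $5.34: unprepared food → 0% → $0.00
Laptop $1827.06: electronic goods → 8.5% + 1.75% surcharge = 10.25% → $187.27
Noise-cancelling headphones $99.73: electronic goods → 8.5% → $8.48
USB-C hub $47.08: electronic goods → 8.5% → $4.00
Bananas (3 lb) $1.80: unprepared food → 0% → $0.00
Bottle of merlot $31.19: alcohol → 8% → $2.50
E-reader $91.54: electronic goods → 8.5% → $7.78
Total tax = $0.96 + $187.27 + $8.48 + $4.00 + $2.50 + $7.78 = $210.99

$210.99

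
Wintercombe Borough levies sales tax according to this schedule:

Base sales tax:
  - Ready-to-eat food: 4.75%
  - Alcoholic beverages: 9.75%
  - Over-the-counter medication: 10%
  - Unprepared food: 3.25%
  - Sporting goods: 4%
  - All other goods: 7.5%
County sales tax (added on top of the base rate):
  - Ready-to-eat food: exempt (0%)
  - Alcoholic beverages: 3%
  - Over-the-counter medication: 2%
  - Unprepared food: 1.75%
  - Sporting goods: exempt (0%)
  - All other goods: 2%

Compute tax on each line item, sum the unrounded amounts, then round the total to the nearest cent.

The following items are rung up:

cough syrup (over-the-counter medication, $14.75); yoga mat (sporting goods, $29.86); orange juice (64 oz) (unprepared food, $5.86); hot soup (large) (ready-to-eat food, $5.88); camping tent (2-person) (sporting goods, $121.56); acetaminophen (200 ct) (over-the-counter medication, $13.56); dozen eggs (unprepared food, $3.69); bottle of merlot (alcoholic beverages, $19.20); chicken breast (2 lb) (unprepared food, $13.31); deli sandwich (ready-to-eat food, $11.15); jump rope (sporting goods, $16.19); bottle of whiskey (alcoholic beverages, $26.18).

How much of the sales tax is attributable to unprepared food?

Orange juice (64 oz) $5.86: unprepared food → 3.25% + 1.75% county = 5% → $0.293
Dozen eggs $3.69: unprepared food → 3.25% + 1.75% county = 5% → $0.1845
Chicken breast (2 lb) $13.31: unprepared food → 3.25% + 1.75% county = 5% → $0.6655
Tax on unprepared food: unrounded sum = $1.143 → $1.14

$1.14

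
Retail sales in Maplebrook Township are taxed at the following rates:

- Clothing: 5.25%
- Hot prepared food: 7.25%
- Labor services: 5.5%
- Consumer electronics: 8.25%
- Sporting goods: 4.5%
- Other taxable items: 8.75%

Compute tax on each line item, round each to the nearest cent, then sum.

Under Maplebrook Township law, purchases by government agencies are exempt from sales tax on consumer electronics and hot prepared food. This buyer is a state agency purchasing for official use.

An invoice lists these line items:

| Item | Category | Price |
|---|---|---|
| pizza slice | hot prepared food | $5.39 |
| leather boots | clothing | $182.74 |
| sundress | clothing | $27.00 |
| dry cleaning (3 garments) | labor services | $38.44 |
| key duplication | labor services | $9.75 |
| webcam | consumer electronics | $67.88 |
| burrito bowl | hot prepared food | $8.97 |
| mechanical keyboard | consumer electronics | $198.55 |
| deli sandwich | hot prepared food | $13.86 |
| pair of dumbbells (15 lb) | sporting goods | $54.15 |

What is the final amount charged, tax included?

$622.83

Pizza slice $5.39: hot prepared food, buyer-exempt → 0% → $0.00
Leather boots $182.74: clothing → 5.25% → $9.59
Sundress $27.00: clothing → 5.25% → $1.42
Dry cleaning (3 garments) $38.44: labor services → 5.5% → $2.11
Key duplication $9.75: labor services → 5.5% → $0.54
Webcam $67.88: consumer electronics, buyer-exempt → 0% → $0.00
Burrito bowl $8.97: hot prepared food, buyer-exempt → 0% → $0.00
Mechanical keyboard $198.55: consumer electronics, buyer-exempt → 0% → $0.00
Deli sandwich $13.86: hot prepared food, buyer-exempt → 0% → $0.00
Pair of dumbbells (15 lb) $54.15: sporting goods → 4.5% → $2.44
Subtotal = $606.73; tax = $16.10; total due = $622.83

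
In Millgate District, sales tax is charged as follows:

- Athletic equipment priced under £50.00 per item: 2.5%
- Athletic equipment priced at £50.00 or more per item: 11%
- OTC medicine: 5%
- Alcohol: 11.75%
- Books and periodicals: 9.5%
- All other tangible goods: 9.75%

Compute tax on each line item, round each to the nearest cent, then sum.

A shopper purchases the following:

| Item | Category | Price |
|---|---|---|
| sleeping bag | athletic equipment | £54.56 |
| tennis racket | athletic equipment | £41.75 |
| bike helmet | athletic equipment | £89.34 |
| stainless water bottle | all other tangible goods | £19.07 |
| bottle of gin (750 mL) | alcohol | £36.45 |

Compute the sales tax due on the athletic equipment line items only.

Sleeping bag £54.56: athletic equipment, £50.00 or more → 11% → £6.00
Tennis racket £41.75: athletic equipment, under £50.00 → 2.5% → £1.04
Bike helmet £89.34: athletic equipment, £50.00 or more → 11% → £9.83
Tax on athletic equipment = £6.00 + £1.04 + £9.83 = £16.87

£16.87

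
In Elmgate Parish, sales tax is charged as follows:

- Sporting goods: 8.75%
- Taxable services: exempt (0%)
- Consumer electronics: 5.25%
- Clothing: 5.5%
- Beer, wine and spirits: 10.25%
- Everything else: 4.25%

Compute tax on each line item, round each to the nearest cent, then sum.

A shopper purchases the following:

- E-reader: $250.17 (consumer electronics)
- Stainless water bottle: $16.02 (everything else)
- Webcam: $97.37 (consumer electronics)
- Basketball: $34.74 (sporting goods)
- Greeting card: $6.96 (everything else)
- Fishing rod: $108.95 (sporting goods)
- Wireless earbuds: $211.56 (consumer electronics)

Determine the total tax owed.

$42.90

E-reader $250.17: consumer electronics → 5.25% → $13.13
Stainless water bottle $16.02: everything else → 4.25% → $0.68
Webcam $97.37: consumer electronics → 5.25% → $5.11
Basketball $34.74: sporting goods → 8.75% → $3.04
Greeting card $6.96: everything else → 4.25% → $0.30
Fishing rod $108.95: sporting goods → 8.75% → $9.53
Wireless earbuds $211.56: consumer electronics → 5.25% → $11.11
Total tax = $13.13 + $0.68 + $5.11 + $3.04 + $0.30 + $9.53 + $11.11 = $42.90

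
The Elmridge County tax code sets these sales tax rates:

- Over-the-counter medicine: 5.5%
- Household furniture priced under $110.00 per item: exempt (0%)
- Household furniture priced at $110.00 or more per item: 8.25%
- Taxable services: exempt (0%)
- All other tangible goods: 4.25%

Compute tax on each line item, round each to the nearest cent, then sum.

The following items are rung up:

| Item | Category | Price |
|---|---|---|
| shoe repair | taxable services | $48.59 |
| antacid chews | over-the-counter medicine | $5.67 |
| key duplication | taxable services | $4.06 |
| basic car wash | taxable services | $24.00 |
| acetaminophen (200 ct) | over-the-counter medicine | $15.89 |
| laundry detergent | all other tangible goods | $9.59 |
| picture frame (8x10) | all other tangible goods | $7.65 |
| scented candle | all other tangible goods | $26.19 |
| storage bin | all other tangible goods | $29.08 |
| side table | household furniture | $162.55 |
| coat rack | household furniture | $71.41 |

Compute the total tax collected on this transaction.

Shoe repair $48.59: taxable services → 0% → $0.00
Antacid chews $5.67: over-the-counter medicine → 5.5% → $0.31
Key duplication $4.06: taxable services → 0% → $0.00
Basic car wash $24.00: taxable services → 0% → $0.00
Acetaminophen (200 ct) $15.89: over-the-counter medicine → 5.5% → $0.87
Laundry detergent $9.59: all other tangible goods → 4.25% → $0.41
Picture frame (8x10) $7.65: all other tangible goods → 4.25% → $0.33
Scented candle $26.19: all other tangible goods → 4.25% → $1.11
Storage bin $29.08: all other tangible goods → 4.25% → $1.24
Side table $162.55: household furniture, $110.00 or more → 8.25% → $13.41
Coat rack $71.41: household furniture, under $110.00 → 0% → $0.00
Total tax = $0.31 + $0.87 + $0.41 + $0.33 + $1.11 + $1.24 + $13.41 = $17.68

$17.68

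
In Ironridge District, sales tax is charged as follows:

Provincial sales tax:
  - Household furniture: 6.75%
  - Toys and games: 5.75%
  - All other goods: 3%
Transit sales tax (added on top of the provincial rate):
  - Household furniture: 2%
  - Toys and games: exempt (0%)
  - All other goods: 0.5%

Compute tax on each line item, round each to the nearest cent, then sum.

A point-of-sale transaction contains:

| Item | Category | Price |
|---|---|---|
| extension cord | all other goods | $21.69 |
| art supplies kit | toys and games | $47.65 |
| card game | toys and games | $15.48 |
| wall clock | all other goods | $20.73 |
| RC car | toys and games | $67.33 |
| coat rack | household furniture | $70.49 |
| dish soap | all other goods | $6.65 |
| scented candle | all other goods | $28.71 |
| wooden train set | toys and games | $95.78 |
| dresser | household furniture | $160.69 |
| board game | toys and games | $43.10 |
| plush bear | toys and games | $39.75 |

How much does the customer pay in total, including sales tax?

Extension cord $21.69: all other goods → 3% + 0.5% transit = 3.5% → $0.76
Art supplies kit $47.65: toys and games → 5.75% + 0% transit = 5.75% → $2.74
Card game $15.48: toys and games → 5.75% + 0% transit = 5.75% → $0.89
Wall clock $20.73: all other goods → 3% + 0.5% transit = 3.5% → $0.73
RC car $67.33: toys and games → 5.75% + 0% transit = 5.75% → $3.87
Coat rack $70.49: household furniture → 6.75% + 2% transit = 8.75% → $6.17
Dish soap $6.65: all other goods → 3% + 0.5% transit = 3.5% → $0.23
Scented candle $28.71: all other goods → 3% + 0.5% transit = 3.5% → $1.00
Wooden train set $95.78: toys and games → 5.75% + 0% transit = 5.75% → $5.51
Dresser $160.69: household furniture → 6.75% + 2% transit = 8.75% → $14.06
Board game $43.10: toys and games → 5.75% + 0% transit = 5.75% → $2.48
Plush bear $39.75: toys and games → 5.75% + 0% transit = 5.75% → $2.29
Subtotal = $618.05; tax = $40.73; total due = $658.78

$658.78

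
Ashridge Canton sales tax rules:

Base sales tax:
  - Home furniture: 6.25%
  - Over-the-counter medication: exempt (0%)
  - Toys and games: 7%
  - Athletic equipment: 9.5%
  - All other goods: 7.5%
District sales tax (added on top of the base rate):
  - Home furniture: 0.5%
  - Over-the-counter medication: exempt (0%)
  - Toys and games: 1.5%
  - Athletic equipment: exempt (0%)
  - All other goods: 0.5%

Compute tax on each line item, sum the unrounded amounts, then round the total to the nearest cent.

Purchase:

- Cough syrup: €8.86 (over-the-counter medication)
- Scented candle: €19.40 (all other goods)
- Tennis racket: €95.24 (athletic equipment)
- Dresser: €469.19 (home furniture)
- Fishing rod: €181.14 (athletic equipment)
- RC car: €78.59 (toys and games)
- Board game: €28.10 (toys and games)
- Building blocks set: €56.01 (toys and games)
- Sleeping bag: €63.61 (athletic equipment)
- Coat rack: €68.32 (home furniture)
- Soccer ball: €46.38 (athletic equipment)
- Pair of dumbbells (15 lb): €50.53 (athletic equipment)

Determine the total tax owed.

Cough syrup €8.86: over-the-counter medication → 0% + 0% district = 0% → €0.00
Scented candle €19.40: all other goods → 7.5% + 0.5% district = 8% → €1.552
Tennis racket €95.24: athletic equipment → 9.5% + 0% district = 9.5% → €9.0478
Dresser €469.19: home furniture → 6.25% + 0.5% district = 6.75% → €31.670325
Fishing rod €181.14: athletic equipment → 9.5% + 0% district = 9.5% → €17.2083
RC car €78.59: toys and games → 7% + 1.5% district = 8.5% → €6.68015
Board game €28.10: toys and games → 7% + 1.5% district = 8.5% → €2.3885
Building blocks set €56.01: toys and games → 7% + 1.5% district = 8.5% → €4.76085
Sleeping bag €63.61: athletic equipment → 9.5% + 0% district = 9.5% → €6.04295
Coat rack €68.32: home furniture → 6.25% + 0.5% district = 6.75% → €4.6116
Soccer ball €46.38: athletic equipment → 9.5% + 0% district = 9.5% → €4.4061
Pair of dumbbells (15 lb) €50.53: athletic equipment → 9.5% + 0% district = 9.5% → €4.80035
Unrounded tax sum = €93.168925 → €93.17

€93.17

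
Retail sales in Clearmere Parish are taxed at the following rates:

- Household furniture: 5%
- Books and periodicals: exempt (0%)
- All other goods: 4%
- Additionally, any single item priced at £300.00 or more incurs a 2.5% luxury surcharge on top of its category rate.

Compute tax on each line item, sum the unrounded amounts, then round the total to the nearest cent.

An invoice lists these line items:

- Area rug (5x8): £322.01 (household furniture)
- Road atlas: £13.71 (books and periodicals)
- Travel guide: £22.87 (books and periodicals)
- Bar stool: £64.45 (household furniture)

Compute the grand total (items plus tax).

£450.41

Area rug (5x8) £322.01: household furniture → 5% + 2.5% surcharge = 7.5% → £24.15075
Road atlas £13.71: books and periodicals → 0% → £0.00
Travel guide £22.87: books and periodicals → 0% → £0.00
Bar stool £64.45: household furniture → 5% → £3.2225
Subtotal = £423.04; unrounded tax = £27.37325 → £27.37; total due = £450.41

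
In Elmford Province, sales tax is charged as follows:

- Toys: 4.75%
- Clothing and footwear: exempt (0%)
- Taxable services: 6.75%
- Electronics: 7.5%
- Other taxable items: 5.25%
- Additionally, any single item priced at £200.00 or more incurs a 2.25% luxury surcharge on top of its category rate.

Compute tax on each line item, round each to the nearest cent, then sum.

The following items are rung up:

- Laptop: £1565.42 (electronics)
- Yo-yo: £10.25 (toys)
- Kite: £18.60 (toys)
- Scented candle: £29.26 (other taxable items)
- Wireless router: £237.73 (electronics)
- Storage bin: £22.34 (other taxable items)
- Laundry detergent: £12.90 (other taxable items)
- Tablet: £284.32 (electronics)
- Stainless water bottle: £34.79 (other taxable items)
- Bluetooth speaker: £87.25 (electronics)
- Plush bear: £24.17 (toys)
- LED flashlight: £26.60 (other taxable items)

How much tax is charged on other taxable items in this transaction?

£6.62

Scented candle £29.26: other taxable items → 5.25% → £1.54
Storage bin £22.34: other taxable items → 5.25% → £1.17
Laundry detergent £12.90: other taxable items → 5.25% → £0.68
Stainless water bottle £34.79: other taxable items → 5.25% → £1.83
LED flashlight £26.60: other taxable items → 5.25% → £1.40
Tax on other taxable items = £1.54 + £1.17 + £0.68 + £1.83 + £1.40 = £6.62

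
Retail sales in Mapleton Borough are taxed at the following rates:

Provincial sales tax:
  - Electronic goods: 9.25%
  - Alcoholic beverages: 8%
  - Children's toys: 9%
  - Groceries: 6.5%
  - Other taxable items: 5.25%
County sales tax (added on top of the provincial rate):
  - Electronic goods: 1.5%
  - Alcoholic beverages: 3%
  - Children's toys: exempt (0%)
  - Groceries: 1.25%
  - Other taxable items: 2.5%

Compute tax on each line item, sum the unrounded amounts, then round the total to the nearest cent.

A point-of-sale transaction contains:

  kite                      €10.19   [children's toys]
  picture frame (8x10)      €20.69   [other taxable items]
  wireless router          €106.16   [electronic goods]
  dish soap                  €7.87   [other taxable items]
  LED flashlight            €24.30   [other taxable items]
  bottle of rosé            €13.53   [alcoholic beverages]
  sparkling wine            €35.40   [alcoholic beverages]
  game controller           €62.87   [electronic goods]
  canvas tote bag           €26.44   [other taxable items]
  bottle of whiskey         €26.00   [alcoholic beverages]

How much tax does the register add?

€33.48

Kite €10.19: children's toys → 9% + 0% county = 9% → €0.9171
Picture frame (8x10) €20.69: other taxable items → 5.25% + 2.5% county = 7.75% → €1.603475
Wireless router €106.16: electronic goods → 9.25% + 1.5% county = 10.75% → €11.4122
Dish soap €7.87: other taxable items → 5.25% + 2.5% county = 7.75% → €0.609925
LED flashlight €24.30: other taxable items → 5.25% + 2.5% county = 7.75% → €1.88325
Bottle of rosé €13.53: alcoholic beverages → 8% + 3% county = 11% → €1.4883
Sparkling wine €35.40: alcoholic beverages → 8% + 3% county = 11% → €3.894
Game controller €62.87: electronic goods → 9.25% + 1.5% county = 10.75% → €6.758525
Canvas tote bag €26.44: other taxable items → 5.25% + 2.5% county = 7.75% → €2.0491
Bottle of whiskey €26.00: alcoholic beverages → 8% + 3% county = 11% → €2.86
Unrounded tax sum = €33.475875 → €33.48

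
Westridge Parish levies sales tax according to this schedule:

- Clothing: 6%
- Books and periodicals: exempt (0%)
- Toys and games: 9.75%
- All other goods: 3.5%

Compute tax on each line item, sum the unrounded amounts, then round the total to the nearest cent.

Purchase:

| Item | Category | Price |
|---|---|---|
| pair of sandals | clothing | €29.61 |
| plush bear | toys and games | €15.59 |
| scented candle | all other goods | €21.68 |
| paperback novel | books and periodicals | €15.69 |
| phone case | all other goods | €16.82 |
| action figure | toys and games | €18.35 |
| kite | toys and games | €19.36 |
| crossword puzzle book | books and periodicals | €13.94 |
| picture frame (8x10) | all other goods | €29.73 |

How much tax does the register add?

Pair of sandals €29.61: clothing → 6% → €1.7766
Plush bear €15.59: toys and games → 9.75% → €1.520025
Scented candle €21.68: all other goods → 3.5% → €0.7588
Paperback novel €15.69: books and periodicals → 0% → €0.00
Phone case €16.82: all other goods → 3.5% → €0.5887
Action figure €18.35: toys and games → 9.75% → €1.789125
Kite €19.36: toys and games → 9.75% → €1.8876
Crossword puzzle book €13.94: books and periodicals → 0% → €0.00
Picture frame (8x10) €29.73: all other goods → 3.5% → €1.04055
Unrounded tax sum = €9.3614 → €9.36

€9.36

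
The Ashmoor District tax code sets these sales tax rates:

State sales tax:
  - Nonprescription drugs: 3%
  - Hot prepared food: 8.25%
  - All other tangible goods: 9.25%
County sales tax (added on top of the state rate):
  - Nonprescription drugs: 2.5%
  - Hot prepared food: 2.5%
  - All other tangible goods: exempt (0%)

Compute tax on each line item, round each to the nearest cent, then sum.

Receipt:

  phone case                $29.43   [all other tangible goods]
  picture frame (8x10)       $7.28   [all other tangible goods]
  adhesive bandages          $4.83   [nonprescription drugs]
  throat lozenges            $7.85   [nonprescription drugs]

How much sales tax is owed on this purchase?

Phone case $29.43: all other tangible goods → 9.25% + 0% county = 9.25% → $2.72
Picture frame (8x10) $7.28: all other tangible goods → 9.25% + 0% county = 9.25% → $0.67
Adhesive bandages $4.83: nonprescription drugs → 3% + 2.5% county = 5.5% → $0.27
Throat lozenges $7.85: nonprescription drugs → 3% + 2.5% county = 5.5% → $0.43
Total tax = $2.72 + $0.67 + $0.27 + $0.43 = $4.09

$4.09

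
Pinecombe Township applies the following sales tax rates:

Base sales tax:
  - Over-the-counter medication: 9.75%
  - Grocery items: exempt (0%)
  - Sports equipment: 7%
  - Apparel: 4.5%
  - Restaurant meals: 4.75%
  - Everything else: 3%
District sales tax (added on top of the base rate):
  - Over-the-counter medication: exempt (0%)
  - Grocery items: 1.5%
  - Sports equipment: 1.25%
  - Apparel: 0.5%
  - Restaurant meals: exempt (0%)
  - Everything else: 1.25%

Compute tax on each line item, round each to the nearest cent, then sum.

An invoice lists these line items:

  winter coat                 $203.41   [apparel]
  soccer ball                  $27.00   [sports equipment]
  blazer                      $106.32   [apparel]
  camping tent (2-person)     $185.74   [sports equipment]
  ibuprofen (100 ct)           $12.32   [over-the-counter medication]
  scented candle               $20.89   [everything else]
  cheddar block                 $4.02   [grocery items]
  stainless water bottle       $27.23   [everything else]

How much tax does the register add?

$36.35

Winter coat $203.41: apparel → 4.5% + 0.5% district = 5% → $10.17
Soccer ball $27.00: sports equipment → 7% + 1.25% district = 8.25% → $2.23
Blazer $106.32: apparel → 4.5% + 0.5% district = 5% → $5.32
Camping tent (2-person) $185.74: sports equipment → 7% + 1.25% district = 8.25% → $15.32
Ibuprofen (100 ct) $12.32: over-the-counter medication → 9.75% + 0% district = 9.75% → $1.20
Scented candle $20.89: everything else → 3% + 1.25% district = 4.25% → $0.89
Cheddar block $4.02: grocery items → 0% + 1.5% district = 1.5% → $0.06
Stainless water bottle $27.23: everything else → 3% + 1.25% district = 4.25% → $1.16
Total tax = $10.17 + $2.23 + $5.32 + $15.32 + $1.20 + $0.89 + $0.06 + $1.16 = $36.35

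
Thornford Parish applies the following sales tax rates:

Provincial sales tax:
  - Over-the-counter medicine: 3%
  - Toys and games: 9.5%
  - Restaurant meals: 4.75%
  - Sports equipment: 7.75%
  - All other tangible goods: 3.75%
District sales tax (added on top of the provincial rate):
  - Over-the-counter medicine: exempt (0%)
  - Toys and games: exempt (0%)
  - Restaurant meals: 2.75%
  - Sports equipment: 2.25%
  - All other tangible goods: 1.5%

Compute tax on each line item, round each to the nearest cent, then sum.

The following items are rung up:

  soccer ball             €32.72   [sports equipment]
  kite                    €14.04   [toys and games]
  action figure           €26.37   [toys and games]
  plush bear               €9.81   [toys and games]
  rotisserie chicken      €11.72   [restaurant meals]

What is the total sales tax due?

Soccer ball €32.72: sports equipment → 7.75% + 2.25% district = 10% → €3.27
Kite €14.04: toys and games → 9.5% + 0% district = 9.5% → €1.33
Action figure €26.37: toys and games → 9.5% + 0% district = 9.5% → €2.51
Plush bear €9.81: toys and games → 9.5% + 0% district = 9.5% → €0.93
Rotisserie chicken €11.72: restaurant meals → 4.75% + 2.75% district = 7.5% → €0.88
Total tax = €3.27 + €1.33 + €2.51 + €0.93 + €0.88 = €8.92

€8.92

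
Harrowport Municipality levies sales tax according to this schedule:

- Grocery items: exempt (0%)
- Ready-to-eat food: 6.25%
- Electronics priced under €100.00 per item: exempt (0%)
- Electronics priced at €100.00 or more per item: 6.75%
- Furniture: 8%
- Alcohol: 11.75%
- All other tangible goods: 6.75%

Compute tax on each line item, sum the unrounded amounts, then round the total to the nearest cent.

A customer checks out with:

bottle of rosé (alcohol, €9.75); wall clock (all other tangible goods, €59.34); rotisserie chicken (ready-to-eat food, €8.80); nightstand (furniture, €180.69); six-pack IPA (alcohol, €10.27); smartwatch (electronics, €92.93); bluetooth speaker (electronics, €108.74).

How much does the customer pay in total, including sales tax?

Bottle of rosé €9.75: alcohol → 11.75% → €1.145625
Wall clock €59.34: all other tangible goods → 6.75% → €4.00545
Rotisserie chicken €8.80: ready-to-eat food → 6.25% → €0.55
Nightstand €180.69: furniture → 8% → €14.4552
Six-pack IPA €10.27: alcohol → 11.75% → €1.206725
Smartwatch €92.93: electronics, under €100.00 → 0% → €0.00
Bluetooth speaker €108.74: electronics, €100.00 or more → 6.75% → €7.33995
Subtotal = €470.52; unrounded tax = €28.70295 → €28.70; total due = €499.22

€499.22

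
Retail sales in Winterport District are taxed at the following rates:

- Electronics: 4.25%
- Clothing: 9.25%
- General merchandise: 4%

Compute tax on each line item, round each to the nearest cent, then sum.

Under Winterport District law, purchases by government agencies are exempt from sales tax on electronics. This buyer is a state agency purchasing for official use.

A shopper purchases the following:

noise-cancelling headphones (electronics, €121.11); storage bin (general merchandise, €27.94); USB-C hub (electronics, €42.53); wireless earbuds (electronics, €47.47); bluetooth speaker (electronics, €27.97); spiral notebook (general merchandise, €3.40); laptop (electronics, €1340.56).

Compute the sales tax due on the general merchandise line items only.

Storage bin €27.94: general merchandise → 4% → €1.12
Spiral notebook €3.40: general merchandise → 4% → €0.14
Tax on general merchandise = €1.12 + €0.14 = €1.26

€1.26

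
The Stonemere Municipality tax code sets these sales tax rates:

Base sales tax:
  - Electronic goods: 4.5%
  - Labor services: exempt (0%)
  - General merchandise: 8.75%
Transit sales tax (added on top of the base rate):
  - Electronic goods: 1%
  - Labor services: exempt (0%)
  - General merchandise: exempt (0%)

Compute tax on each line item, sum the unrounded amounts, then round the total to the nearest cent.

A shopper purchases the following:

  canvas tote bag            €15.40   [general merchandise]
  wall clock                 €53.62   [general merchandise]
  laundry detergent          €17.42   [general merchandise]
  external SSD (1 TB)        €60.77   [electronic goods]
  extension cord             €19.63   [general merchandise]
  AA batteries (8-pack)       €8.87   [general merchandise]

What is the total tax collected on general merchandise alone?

€10.06

Canvas tote bag €15.40: general merchandise → 8.75% + 0% transit = 8.75% → €1.3475
Wall clock €53.62: general merchandise → 8.75% + 0% transit = 8.75% → €4.69175
Laundry detergent €17.42: general merchandise → 8.75% + 0% transit = 8.75% → €1.52425
Extension cord €19.63: general merchandise → 8.75% + 0% transit = 8.75% → €1.717625
AA batteries (8-pack) €8.87: general merchandise → 8.75% + 0% transit = 8.75% → €0.776125
Tax on general merchandise: unrounded sum = €10.05725 → €10.06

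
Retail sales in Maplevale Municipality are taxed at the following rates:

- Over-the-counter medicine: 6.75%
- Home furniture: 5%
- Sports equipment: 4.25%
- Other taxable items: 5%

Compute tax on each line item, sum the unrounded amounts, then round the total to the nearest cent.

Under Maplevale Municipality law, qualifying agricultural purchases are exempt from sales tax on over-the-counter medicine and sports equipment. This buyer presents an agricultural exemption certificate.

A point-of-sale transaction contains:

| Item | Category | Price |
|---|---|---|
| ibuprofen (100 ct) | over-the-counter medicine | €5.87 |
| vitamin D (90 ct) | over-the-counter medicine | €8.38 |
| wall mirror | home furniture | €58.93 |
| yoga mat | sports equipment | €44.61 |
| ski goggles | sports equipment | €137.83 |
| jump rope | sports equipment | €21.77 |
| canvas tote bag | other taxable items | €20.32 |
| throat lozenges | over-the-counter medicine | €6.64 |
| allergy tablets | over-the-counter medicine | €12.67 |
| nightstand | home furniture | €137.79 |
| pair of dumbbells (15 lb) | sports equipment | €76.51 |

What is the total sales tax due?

€10.85

Ibuprofen (100 ct) €5.87: over-the-counter medicine, buyer-exempt → 0% → €0.00
Vitamin D (90 ct) €8.38: over-the-counter medicine, buyer-exempt → 0% → €0.00
Wall mirror €58.93: home furniture → 5% → €2.9465
Yoga mat €44.61: sports equipment, buyer-exempt → 0% → €0.00
Ski goggles €137.83: sports equipment, buyer-exempt → 0% → €0.00
Jump rope €21.77: sports equipment, buyer-exempt → 0% → €0.00
Canvas tote bag €20.32: other taxable items → 5% → €1.016
Throat lozenges €6.64: over-the-counter medicine, buyer-exempt → 0% → €0.00
Allergy tablets €12.67: over-the-counter medicine, buyer-exempt → 0% → €0.00
Nightstand €137.79: home furniture → 5% → €6.8895
Pair of dumbbells (15 lb) €76.51: sports equipment, buyer-exempt → 0% → €0.00
Unrounded tax sum = €10.852 → €10.85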